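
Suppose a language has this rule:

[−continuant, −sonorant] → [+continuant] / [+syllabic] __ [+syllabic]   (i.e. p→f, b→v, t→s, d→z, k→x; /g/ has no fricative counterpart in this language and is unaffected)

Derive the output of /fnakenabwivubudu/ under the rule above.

fnaxenabwivuvuzu

/k/ is a stop between vowels /a/ and /e/, so it spirantizes to the fricative [x].
/b/ is a stop between vowels /u/ and /u/, so it spirantizes to the fricative [v].
/d/ is a stop between vowels /u/ and /u/, so it spirantizes to the fricative [z].
Surface form: [fnaxenabwivuvuzu].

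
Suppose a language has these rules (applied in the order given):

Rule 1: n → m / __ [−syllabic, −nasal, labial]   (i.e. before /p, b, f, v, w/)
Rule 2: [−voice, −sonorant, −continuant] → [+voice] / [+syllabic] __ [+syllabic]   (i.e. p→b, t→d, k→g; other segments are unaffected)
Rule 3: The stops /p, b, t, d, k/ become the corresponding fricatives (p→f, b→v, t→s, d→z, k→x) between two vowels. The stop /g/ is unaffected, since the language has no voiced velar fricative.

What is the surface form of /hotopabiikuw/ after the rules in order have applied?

Rule 1 (nasal place assimilation): no segment meets the environment; /hotopabiikuw/ is unchanged.
Rule 2 (intervocalic voicing): /t/ is a voiceless stop between vowels /o/ and /o/, so it voices to [d]. /p/ is a voiceless stop between vowels /o/ and /a/, so it voices to [b]. /k/ is a voiceless stop between vowels /i/ and /u/, so it voices to [g]. /hotopabiikuw/ → hodobabiiguw.
Rule 3 (intervocalic spirantization): /d/ is a stop between vowels /o/ and /o/, so it spirantizes to the fricative [z]. /b/ is a stop between vowels /o/ and /a/, so it spirantizes to the fricative [v]. /b/ is a stop between vowels /a/ and /i/, so it spirantizes to the fricative [v]. /hodobabiiguw/ → hozovaviiguw.

hozovaviiguw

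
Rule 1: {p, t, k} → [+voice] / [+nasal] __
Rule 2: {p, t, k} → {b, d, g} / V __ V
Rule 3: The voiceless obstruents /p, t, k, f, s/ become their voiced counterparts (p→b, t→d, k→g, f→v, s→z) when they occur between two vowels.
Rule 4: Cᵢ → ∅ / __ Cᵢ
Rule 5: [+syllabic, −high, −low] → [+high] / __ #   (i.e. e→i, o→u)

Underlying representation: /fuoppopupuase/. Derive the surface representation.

fuopobubuazi

Rule 1 (post-nasal voicing): no segment meets the environment; /fuoppopupuase/ is unchanged.
Rule 2 (intervocalic voicing): /p/ is a voiceless stop between vowels /o/ and /u/, so it voices to [b]. /p/ is a voiceless stop between vowels /u/ and /u/, so it voices to [b]. /fuoppopupuase/ → fuoppobubuase.
Rule 3 (intervocalic voicing): /s/ is a voiceless obstruent between vowels /a/ and /e/, so it voices to [z]. /fuoppobubuase/ → fuoppobubuaze.
Rule 4 (degemination): /pp/ is a geminate; the first /p/ deletes. /fuoppobubuaze/ → fuopobubuaze.
Rule 5 (final vowel raising): /e/ is a mid vowel in word-final position, so it raises to [i]. /fuopobubuaze/ → fuopobubuazi.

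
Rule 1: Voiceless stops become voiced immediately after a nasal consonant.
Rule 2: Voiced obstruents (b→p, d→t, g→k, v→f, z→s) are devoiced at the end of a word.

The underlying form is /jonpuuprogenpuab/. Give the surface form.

Rule 1 (post-nasal voicing): /p/ is a voiceless stop immediately after the nasal /n/, so it voices to [b]. /p/ is a voiceless stop immediately after the nasal /n/, so it voices to [b]. /jonpuuprogenpuab/ → jonbuuprogenbuab.
Rule 2 (final devoicing): /b/ is a voiced obstruent in word-final position, so it devoices to [p]. /jonbuuprogenbuab/ → jonbuuprogenbuap.

jonbuuprogenbuap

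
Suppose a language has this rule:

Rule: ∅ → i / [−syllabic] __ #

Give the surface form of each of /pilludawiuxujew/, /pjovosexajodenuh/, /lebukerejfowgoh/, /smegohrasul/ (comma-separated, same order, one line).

pilludawiuxujewi, pjovosexajodenuhi, lebukerejfowgohi, smegohrasuli

/pilludawiuxujew/: the form ends in the consonant /w/, so [i] is inserted word-finally. → [pilludawiuxujewi].
/pjovosexajodenuh/: the form ends in the consonant /h/, so [i] is inserted word-finally. → [pjovosexajodenuhi].
/lebukerejfowgoh/: the form ends in the consonant /h/, so [i] is inserted word-finally. → [lebukerejfowgohi].
/smegohrasul/: the form ends in the consonant /l/, so [i] is inserted word-finally. → [smegohrasuli].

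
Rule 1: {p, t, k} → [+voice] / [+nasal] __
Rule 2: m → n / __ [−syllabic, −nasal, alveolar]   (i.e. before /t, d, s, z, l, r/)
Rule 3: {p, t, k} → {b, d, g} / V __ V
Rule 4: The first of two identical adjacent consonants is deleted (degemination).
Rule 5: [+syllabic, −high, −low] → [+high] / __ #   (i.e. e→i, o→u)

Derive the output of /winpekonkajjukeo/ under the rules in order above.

winbegongajugeu

Rule 1 (post-nasal voicing): /p/ is a voiceless stop immediately after the nasal /n/, so it voices to [b]. /k/ is a voiceless stop immediately after the nasal /n/, so it voices to [g]. /winpekonkajjukeo/ → winbekongajjukeo.
Rule 2 (nasal place assimilation): no segment meets the environment; /winbekongajjukeo/ is unchanged.
Rule 3 (intervocalic voicing): /k/ is a voiceless stop between vowels /e/ and /o/, so it voices to [g]. /k/ is a voiceless stop between vowels /u/ and /e/, so it voices to [g]. /winbekongajjukeo/ → winbegongajjugeo.
Rule 4 (degemination): /jj/ is a geminate; the first /j/ deletes. /winbegongajjugeo/ → winbegongajugeo.
Rule 5 (final vowel raising): /o/ is a mid vowel in word-final position, so it raises to [u]. /winbegongajugeo/ → winbegongajugeu.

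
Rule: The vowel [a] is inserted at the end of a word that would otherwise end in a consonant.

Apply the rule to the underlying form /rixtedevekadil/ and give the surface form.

the form ends in the consonant /l/, so [a] is inserted word-finally.
Surface form: [rixtedevekadila].

rixtedevekadila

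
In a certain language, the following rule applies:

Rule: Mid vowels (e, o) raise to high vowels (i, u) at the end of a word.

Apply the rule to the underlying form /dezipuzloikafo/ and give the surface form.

/o/ is a mid vowel in word-final position, so it raises to [u].
The other instances of /e/, /o/ do not occur in the required environment and remain unchanged.
Surface form: [dezipuzloikafu].

dezipuzloikafu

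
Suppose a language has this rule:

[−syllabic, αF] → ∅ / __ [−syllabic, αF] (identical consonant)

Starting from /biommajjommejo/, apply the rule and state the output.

/mm/ is a geminate; the first /m/ deletes.
/jj/ is a geminate; the first /j/ deletes.
/mm/ is a geminate; the first /m/ deletes.
The other instances of /b/, /m/, /j/ do not occur in the required environment and remain unchanged.
Surface form: [biomajomejo].

biomajomejo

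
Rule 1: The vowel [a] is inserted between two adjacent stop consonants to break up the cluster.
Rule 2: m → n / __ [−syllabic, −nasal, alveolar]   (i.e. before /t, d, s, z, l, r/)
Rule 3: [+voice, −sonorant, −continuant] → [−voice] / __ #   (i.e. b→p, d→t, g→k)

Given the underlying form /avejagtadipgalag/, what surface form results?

Rule 1 (stop-cluster a-epenthesis): /g/ and /t/ form a stop–stop cluster, so [a] is inserted between them. /p/ and /g/ form a stop–stop cluster, so [a] is inserted between them. /avejagtadipgalag/ → avejagatadipagalag.
Rule 2 (nasal place assimilation): no segment meets the environment; /avejagatadipagalag/ is unchanged.
Rule 3 (final devoicing): /g/ is a voiced stop in word-final position, so it devoices to [k]. /avejagatadipagalag/ → avejagatadipagalak.

avejagatadipagalak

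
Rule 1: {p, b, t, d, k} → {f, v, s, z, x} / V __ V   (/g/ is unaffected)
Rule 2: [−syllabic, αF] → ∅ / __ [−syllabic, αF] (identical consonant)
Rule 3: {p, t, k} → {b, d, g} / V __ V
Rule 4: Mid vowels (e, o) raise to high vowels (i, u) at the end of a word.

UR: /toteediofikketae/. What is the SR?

toseeziofigesai

Rule 1 (intervocalic spirantization): /t/ is a stop between vowels /o/ and /e/, so it spirantizes to the fricative [s]. /d/ is a stop between vowels /e/ and /i/, so it spirantizes to the fricative [z]. /t/ is a stop between vowels /e/ and /a/, so it spirantizes to the fricative [s]. /toteediofikketae/ → toseeziofikkesae.
Rule 2 (degemination): /kk/ is a geminate; the first /k/ deletes. /toseeziofikkesae/ → toseeziofikesae.
Rule 3 (intervocalic voicing): /k/ is a voiceless stop between vowels /i/ and /e/, so it voices to [g]. /toseeziofikesae/ → toseeziofigesae.
Rule 4 (final vowel raising): /e/ is a mid vowel in word-final position, so it raises to [i]. /toseeziofigesae/ → toseeziofigesai.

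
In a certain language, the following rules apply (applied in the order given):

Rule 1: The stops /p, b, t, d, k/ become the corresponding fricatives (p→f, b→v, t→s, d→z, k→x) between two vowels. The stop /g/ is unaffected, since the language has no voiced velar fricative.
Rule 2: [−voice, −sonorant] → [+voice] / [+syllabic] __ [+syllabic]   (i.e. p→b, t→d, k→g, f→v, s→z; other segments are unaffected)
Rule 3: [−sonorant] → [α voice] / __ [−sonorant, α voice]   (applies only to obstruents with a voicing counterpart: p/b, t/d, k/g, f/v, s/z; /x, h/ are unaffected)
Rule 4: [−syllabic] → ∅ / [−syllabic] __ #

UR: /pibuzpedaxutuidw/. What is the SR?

pivuspezaxuzuid

Rule 1 (intervocalic spirantization): /b/ is a stop between vowels /i/ and /u/, so it spirantizes to the fricative [v]. /d/ is a stop between vowels /e/ and /a/, so it spirantizes to the fricative [z]. /t/ is a stop between vowels /u/ and /u/, so it spirantizes to the fricative [s]. /pibuzpedaxutuidw/ → pivuzpezaxusuidw.
Rule 2 (intervocalic voicing): /s/ is a voiceless obstruent between vowels /u/ and /u/, so it voices to [z]. /pivuzpezaxusuidw/ → pivuzpezaxuzuidw.
Rule 3 (regressive voicing assimilation): /z/ precedes the voiceless obstruent /p/, so it devoices to [s] by assimilation. /pivuzpezaxuzuidw/ → pivuspezaxuzuidw.
Rule 4 (final cluster simplification): /w/ is the second consonant of a word-final cluster /dw/, so it deletes. /pivuspezaxuzuidw/ → pivuspezaxuzuid.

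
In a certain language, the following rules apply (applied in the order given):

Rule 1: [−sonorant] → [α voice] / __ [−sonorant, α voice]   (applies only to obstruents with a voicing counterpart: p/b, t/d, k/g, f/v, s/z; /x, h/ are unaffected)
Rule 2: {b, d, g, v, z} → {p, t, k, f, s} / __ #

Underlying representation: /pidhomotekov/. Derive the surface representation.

pithomotekof

Rule 1 (regressive voicing assimilation): /d/ precedes the voiceless obstruent /h/, so it devoices to [t] by assimilation. /pidhomotekov/ → pithomotekov.
Rule 2 (final devoicing): /v/ is a voiced obstruent in word-final position, so it devoices to [f]. /pithomotekov/ → pithomotekof.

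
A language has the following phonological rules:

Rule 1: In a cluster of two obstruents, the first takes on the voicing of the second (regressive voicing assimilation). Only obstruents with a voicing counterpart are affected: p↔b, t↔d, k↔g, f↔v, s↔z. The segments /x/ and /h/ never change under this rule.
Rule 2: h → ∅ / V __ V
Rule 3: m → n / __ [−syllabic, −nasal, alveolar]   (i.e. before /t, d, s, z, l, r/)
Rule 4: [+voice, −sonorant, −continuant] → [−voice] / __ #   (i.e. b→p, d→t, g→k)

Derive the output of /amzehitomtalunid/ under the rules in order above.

Rule 1 (regressive voicing assimilation): no segment meets the environment; /amzehitomtalunid/ is unchanged.
Rule 2 (intervocalic h-deletion): /h/ occurs between vowels /e/ and /i/, so it deletes. /amzehitomtalunid/ → amzeitomtalunid.
Rule 3 (nasal place assimilation): /m/ precedes the alveolar consonant /z/, so it assimilates in place to [n]. /m/ precedes the alveolar consonant /t/, so it assimilates in place to [n]. /amzeitomtalunid/ → anzeitontalunid.
Rule 4 (final devoicing): /d/ is a voiced stop in word-final position, so it devoices to [t]. /anzeitontalunid/ → anzeitontalunit.

anzeitontalunit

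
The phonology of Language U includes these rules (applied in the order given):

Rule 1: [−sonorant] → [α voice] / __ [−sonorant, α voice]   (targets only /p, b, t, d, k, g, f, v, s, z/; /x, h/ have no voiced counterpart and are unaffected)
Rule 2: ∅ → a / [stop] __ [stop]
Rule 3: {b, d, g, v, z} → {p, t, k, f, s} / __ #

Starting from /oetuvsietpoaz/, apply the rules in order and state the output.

oetufsietapoas

Rule 1 (regressive voicing assimilation): /v/ precedes the voiceless obstruent /s/, so it devoices to [f] by assimilation. /oetuvsietpoaz/ → oetufsietpoaz.
Rule 2 (stop-cluster a-epenthesis): /t/ and /p/ form a stop–stop cluster, so [a] is inserted between them. /oetufsietpoaz/ → oetufsietapoaz.
Rule 3 (final devoicing): /z/ is a voiced obstruent in word-final position, so it devoices to [s]. /oetufsietapoaz/ → oetufsietapoas.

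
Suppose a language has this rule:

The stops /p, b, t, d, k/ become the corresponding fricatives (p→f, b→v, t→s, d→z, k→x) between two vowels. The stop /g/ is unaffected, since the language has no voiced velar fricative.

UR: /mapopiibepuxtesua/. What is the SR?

mafofiivefuxtesua

/p/ is a stop between vowels /a/ and /o/, so it spirantizes to the fricative [f].
/p/ is a stop between vowels /o/ and /i/, so it spirantizes to the fricative [f].
/b/ is a stop between vowels /i/ and /e/, so it spirantizes to the fricative [v].
/p/ is a stop between vowels /e/ and /u/, so it spirantizes to the fricative [f].
The other instance of /t/ does not occur in the required environment and remains unchanged.
Surface form: [mafofiivefuxtesua].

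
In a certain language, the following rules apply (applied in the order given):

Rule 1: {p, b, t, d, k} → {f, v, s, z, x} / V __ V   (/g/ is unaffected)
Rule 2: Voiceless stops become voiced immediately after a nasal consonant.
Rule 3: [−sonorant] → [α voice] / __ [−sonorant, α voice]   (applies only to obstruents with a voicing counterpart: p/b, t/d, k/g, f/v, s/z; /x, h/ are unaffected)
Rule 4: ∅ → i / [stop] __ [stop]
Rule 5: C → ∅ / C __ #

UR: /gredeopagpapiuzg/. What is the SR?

Rule 1 (intervocalic spirantization): /d/ is a stop between vowels /e/ and /e/, so it spirantizes to the fricative [z]. /p/ is a stop between vowels /o/ and /a/, so it spirantizes to the fricative [f]. /p/ is a stop between vowels /a/ and /i/, so it spirantizes to the fricative [f]. /gredeopagpapiuzg/ → grezeofagpafiuzg.
Rule 2 (post-nasal voicing): no segment meets the environment; /grezeofagpafiuzg/ is unchanged.
Rule 3 (regressive voicing assimilation): /g/ precedes the voiceless obstruent /p/, so it devoices to [k] by assimilation. /grezeofagpafiuzg/ → grezeofakpafiuzg.
Rule 4 (stop-cluster i-epenthesis): /k/ and /p/ form a stop–stop cluster, so [i] is inserted between them. /grezeofakpafiuzg/ → grezeofakipafiuzg.
Rule 5 (final cluster simplification): /g/ is the second consonant of a word-final cluster /zg/, so it deletes. /grezeofakipafiuzg/ → grezeofakipafiuz.

grezeofakipafiuz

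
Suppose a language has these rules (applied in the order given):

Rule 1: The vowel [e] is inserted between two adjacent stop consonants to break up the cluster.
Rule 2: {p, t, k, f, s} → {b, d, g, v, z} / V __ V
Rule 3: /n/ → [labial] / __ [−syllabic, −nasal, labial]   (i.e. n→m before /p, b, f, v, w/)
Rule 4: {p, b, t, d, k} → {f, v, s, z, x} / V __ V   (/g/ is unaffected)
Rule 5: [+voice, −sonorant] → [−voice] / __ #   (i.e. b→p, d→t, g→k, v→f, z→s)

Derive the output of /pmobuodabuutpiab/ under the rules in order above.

pmovuozavuuzeviap

Rule 1 (stop-cluster e-epenthesis): /t/ and /p/ form a stop–stop cluster, so [e] is inserted between them. /pmobuodabuutpiab/ → pmobuodabuutepiab.
Rule 2 (intervocalic voicing): /t/ is a voiceless obstruent between vowels /u/ and /e/, so it voices to [d]. /p/ is a voiceless obstruent between vowels /e/ and /i/, so it voices to [b]. /pmobuodabuutepiab/ → pmobuodabuudebiab.
Rule 3 (nasal place assimilation): no segment meets the environment; /pmobuodabuudebiab/ is unchanged.
Rule 4 (intervocalic spirantization): /b/ is a stop between vowels /o/ and /u/, so it spirantizes to the fricative [v]. /d/ is a stop between vowels /o/ and /a/, so it spirantizes to the fricative [z]. /b/ is a stop between vowels /a/ and /u/, so it spirantizes to the fricative [v]. /d/ is a stop between vowels /u/ and /e/, so it spirantizes to the fricative [z]. /b/ is a stop between vowels /e/ and /i/, so it spirantizes to the fricative [v]. /pmobuodabuudebiab/ → pmovuozavuuzeviab.
Rule 5 (final devoicing): /b/ is a voiced obstruent in word-final position, so it devoices to [p]. /pmovuozavuuzeviab/ → pmovuozavuuzeviap.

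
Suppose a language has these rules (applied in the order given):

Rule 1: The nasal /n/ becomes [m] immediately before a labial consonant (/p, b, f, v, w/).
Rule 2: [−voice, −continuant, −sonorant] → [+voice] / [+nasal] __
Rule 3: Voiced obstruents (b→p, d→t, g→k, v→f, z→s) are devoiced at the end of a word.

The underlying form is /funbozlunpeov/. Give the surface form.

Rule 1 (nasal place assimilation): /n/ precedes the labial consonant /b/, so it assimilates in place to [m]. /n/ precedes the labial consonant /p/, so it assimilates in place to [m]. /funbozlunpeov/ → fumbozlumpeov.
Rule 2 (post-nasal voicing): /p/ is a voiceless stop immediately after the nasal /m/, so it voices to [b]. /fumbozlumpeov/ → fumbozlumbeov.
Rule 3 (final devoicing): /v/ is a voiced obstruent in word-final position, so it devoices to [f]. /fumbozlumbeov/ → fumbozlumbeof.

fumbozlumbeof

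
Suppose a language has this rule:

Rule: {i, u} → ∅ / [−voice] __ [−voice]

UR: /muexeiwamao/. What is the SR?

No segment of /muexeiwamao/ meets the structural description of the rule, so the form surfaces unchanged.

muexeiwamao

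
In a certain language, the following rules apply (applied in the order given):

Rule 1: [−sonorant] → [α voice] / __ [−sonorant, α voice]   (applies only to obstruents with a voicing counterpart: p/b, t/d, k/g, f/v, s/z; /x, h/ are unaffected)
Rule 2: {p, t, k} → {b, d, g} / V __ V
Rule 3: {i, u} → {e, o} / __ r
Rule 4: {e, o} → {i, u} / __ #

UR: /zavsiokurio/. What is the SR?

Rule 1 (regressive voicing assimilation): /v/ precedes the voiceless obstruent /s/, so it devoices to [f] by assimilation. /zavsiokurio/ → zafsiokurio.
Rule 2 (intervocalic voicing): /k/ is a voiceless stop between vowels /o/ and /u/, so it voices to [g]. /zafsiokurio/ → zafsiogurio.
Rule 3 (pre-rhotic lowering): /u/ is a high vowel immediately before /r/, so it lowers to [o]. /zafsiogurio/ → zafsiogorio.
Rule 4 (final vowel raising): /o/ is a mid vowel in word-final position, so it raises to [u]. /zafsiogorio/ → zafsiogoriu.

zafsiogoriu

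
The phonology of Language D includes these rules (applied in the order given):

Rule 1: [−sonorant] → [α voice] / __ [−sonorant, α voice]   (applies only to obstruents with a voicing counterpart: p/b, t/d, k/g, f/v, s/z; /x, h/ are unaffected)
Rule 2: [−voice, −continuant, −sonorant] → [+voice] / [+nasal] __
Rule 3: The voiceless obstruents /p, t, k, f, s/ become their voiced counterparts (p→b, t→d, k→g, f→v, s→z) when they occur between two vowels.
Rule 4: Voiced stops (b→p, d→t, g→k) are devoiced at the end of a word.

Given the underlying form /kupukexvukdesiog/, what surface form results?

kubugexvugdeziok

Rule 1 (regressive voicing assimilation): /k/ precedes the voiced obstruent /d/, so it voices to [g] by assimilation. /kupukexvukdesiog/ → kupukexvugdesiog.
Rule 2 (post-nasal voicing): no segment meets the environment; /kupukexvugdesiog/ is unchanged.
Rule 3 (intervocalic voicing): /p/ is a voiceless obstruent between vowels /u/ and /u/, so it voices to [b]. /k/ is a voiceless obstruent between vowels /u/ and /e/, so it voices to [g]. /s/ is a voiceless obstruent between vowels /e/ and /i/, so it voices to [z]. /kupukexvugdesiog/ → kubugexvugdeziog.
Rule 4 (final devoicing): /g/ is a voiced stop in word-final position, so it devoices to [k]. /kubugexvugdeziog/ → kubugexvugdeziok.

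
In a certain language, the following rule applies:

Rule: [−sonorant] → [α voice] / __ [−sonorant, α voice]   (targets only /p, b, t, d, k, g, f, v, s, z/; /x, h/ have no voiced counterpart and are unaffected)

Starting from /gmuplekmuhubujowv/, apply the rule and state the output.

gmuplekmuhubujowv

No segment of /gmuplekmuhubujowv/ meets the structural description of the rule, so the form surfaces unchanged.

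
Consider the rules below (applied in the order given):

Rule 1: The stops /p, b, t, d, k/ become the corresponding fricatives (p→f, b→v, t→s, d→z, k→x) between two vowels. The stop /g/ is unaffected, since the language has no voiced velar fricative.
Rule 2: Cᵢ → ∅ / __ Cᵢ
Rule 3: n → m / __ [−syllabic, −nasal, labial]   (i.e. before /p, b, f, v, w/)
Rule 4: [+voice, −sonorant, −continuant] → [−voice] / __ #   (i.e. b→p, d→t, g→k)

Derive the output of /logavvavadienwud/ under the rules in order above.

logavavaziemwut

Rule 1 (intervocalic spirantization): /d/ is a stop between vowels /a/ and /i/, so it spirantizes to the fricative [z]. /logavvavadienwud/ → logavvavazienwud.
Rule 2 (degemination): /vv/ is a geminate; the first /v/ deletes. /logavvavazienwud/ → logavavazienwud.
Rule 3 (nasal place assimilation): /n/ precedes the labial consonant /w/, so it assimilates in place to [m]. /logavavazienwud/ → logavavaziemwud.
Rule 4 (final devoicing): /d/ is a voiced stop in word-final position, so it devoices to [t]. /logavavaziemwud/ → logavavaziemwut.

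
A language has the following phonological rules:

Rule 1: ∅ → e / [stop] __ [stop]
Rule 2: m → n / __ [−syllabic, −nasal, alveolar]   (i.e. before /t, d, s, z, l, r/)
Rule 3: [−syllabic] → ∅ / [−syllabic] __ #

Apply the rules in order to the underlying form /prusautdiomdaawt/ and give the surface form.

Rule 1 (stop-cluster e-epenthesis): /t/ and /d/ form a stop–stop cluster, so [e] is inserted between them. /prusautdiomdaawt/ → prusautediomdaawt.
Rule 2 (nasal place assimilation): /m/ precedes the alveolar consonant /d/, so it assimilates in place to [n]. /prusautediomdaawt/ → prusautediondaawt.
Rule 3 (final cluster simplification): /t/ is the second consonant of a word-final cluster /wt/, so it deletes. /prusautediondaawt/ → prusautediondaaw.

prusautediondaaw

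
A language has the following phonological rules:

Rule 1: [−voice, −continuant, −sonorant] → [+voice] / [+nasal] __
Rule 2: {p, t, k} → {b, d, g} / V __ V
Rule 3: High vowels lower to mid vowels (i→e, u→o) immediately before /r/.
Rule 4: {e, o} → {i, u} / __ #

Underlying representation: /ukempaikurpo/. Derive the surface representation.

ugembaigorpu

Rule 1 (post-nasal voicing): /p/ is a voiceless stop immediately after the nasal /m/, so it voices to [b]. /ukempaikurpo/ → ukembaikurpo.
Rule 2 (intervocalic voicing): /k/ is a voiceless stop between vowels /u/ and /e/, so it voices to [g]. /k/ is a voiceless stop between vowels /i/ and /u/, so it voices to [g]. /ukembaikurpo/ → ugembaigurpo.
Rule 3 (pre-rhotic lowering): /u/ is a high vowel immediately before /r/, so it lowers to [o]. /ugembaigurpo/ → ugembaigorpo.
Rule 4 (final vowel raising): /o/ is a mid vowel in word-final position, so it raises to [u]. /ugembaigorpo/ → ugembaigorpu.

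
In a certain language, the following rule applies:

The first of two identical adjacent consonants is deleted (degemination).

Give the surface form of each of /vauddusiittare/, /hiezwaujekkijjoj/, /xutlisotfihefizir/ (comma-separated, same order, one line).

vaudusiitare, hiezwaujekijoj, xutlisotfihefizir

/vauddusiittare/: /dd/ is a geminate; the first /d/ deletes. /tt/ is a geminate; the first /t/ deletes. → [vaudusiitare].
/hiezwaujekkijjoj/: /kk/ is a geminate; the first /k/ deletes. /jj/ is a geminate; the first /j/ deletes. → [hiezwaujekijoj].
/xutlisotfihefizir/: the rule's environment is not met; surfaces unchanged as [xutlisotfihefizir].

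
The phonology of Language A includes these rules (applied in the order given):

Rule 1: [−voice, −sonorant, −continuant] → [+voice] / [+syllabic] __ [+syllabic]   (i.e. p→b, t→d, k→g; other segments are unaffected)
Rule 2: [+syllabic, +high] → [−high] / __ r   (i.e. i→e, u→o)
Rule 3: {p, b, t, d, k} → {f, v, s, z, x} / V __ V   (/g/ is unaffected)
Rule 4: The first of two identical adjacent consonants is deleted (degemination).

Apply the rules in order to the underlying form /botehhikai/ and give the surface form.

Rule 1 (intervocalic voicing): /t/ is a voiceless stop between vowels /o/ and /e/, so it voices to [d]. /k/ is a voiceless stop between vowels /i/ and /a/, so it voices to [g]. /botehhikai/ → bodehhigai.
Rule 2 (pre-rhotic lowering): no segment meets the environment; /bodehhigai/ is unchanged.
Rule 3 (intervocalic spirantization): /d/ is a stop between vowels /o/ and /e/, so it spirantizes to the fricative [z]. /bodehhigai/ → bozehhigai.
Rule 4 (degemination): /hh/ is a geminate; the first /h/ deletes. /bozehhigai/ → bozehigai.

bozehigai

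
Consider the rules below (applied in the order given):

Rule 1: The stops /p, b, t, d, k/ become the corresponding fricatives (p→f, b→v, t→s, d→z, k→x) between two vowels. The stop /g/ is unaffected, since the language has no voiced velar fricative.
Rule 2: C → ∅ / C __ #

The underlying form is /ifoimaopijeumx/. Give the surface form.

Rule 1 (intervocalic spirantization): /p/ is a stop between vowels /o/ and /i/, so it spirantizes to the fricative [f]. /ifoimaopijeumx/ → ifoimaofijeumx.
Rule 2 (final cluster simplification): /x/ is the second consonant of a word-final cluster /mx/, so it deletes. /ifoimaofijeumx/ → ifoimaofijeum.

ifoimaofijeum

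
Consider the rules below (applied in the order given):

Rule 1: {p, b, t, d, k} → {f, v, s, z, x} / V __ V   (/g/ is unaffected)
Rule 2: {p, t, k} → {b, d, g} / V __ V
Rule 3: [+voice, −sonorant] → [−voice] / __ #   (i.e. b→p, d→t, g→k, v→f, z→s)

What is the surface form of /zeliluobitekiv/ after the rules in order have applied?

zeliluovisexif

Rule 1 (intervocalic spirantization): /b/ is a stop between vowels /o/ and /i/, so it spirantizes to the fricative [v]. /t/ is a stop between vowels /i/ and /e/, so it spirantizes to the fricative [s]. /k/ is a stop between vowels /e/ and /i/, so it spirantizes to the fricative [x]. /zeliluobitekiv/ → zeliluovisexiv.
Rule 2 (intervocalic voicing): no segment meets the environment; /zeliluovisexiv/ is unchanged.
Rule 3 (final devoicing): /v/ is a voiced obstruent in word-final position, so it devoices to [f]. /zeliluovisexiv/ → zeliluovisexif.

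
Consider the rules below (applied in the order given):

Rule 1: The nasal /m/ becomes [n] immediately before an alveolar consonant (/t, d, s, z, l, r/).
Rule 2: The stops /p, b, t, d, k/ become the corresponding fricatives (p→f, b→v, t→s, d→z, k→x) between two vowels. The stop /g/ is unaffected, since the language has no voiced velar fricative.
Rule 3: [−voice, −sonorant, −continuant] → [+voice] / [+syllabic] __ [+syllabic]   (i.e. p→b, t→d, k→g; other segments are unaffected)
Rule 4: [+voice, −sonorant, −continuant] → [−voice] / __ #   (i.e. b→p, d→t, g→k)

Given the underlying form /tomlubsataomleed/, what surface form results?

tonlubsasaonleet

Rule 1 (nasal place assimilation): /m/ precedes the alveolar consonant /l/, so it assimilates in place to [n]. /m/ precedes the alveolar consonant /l/, so it assimilates in place to [n]. /tomlubsataomleed/ → tonlubsataonleed.
Rule 2 (intervocalic spirantization): /t/ is a stop between vowels /a/ and /a/, so it spirantizes to the fricative [s]. /tonlubsataonleed/ → tonlubsasaonleed.
Rule 3 (intervocalic voicing): no segment meets the environment; /tonlubsasaonleed/ is unchanged.
Rule 4 (final devoicing): /d/ is a voiced stop in word-final position, so it devoices to [t]. /tonlubsasaonleed/ → tonlubsasaonleet.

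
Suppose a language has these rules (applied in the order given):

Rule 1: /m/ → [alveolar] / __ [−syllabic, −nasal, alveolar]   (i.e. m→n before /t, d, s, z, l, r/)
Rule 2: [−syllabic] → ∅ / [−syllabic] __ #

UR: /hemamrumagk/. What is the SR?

Rule 1 (nasal place assimilation): /m/ precedes the alveolar consonant /r/, so it assimilates in place to [n]. /hemamrumagk/ → hemanrumagk.
Rule 2 (final cluster simplification): /k/ is the second consonant of a word-final cluster /gk/, so it deletes. /hemanrumagk/ → hemanrumag.

hemanrumag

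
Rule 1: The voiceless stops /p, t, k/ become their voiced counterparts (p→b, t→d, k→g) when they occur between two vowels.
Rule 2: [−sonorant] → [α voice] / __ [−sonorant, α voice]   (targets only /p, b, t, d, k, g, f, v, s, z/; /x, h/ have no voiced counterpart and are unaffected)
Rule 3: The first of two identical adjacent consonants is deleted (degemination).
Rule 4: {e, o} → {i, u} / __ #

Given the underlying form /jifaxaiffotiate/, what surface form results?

jifaxaifodiadi

Rule 1 (intervocalic voicing): /t/ is a voiceless stop between vowels /o/ and /i/, so it voices to [d]. /t/ is a voiceless stop between vowels /a/ and /e/, so it voices to [d]. /jifaxaiffotiate/ → jifaxaiffodiade.
Rule 2 (regressive voicing assimilation): no segment meets the environment; /jifaxaiffodiade/ is unchanged.
Rule 3 (degemination): /ff/ is a geminate; the first /f/ deletes. /jifaxaiffodiade/ → jifaxaifodiade.
Rule 4 (final vowel raising): /e/ is a mid vowel in word-final position, so it raises to [i]. /jifaxaifodiade/ → jifaxaifodiadi.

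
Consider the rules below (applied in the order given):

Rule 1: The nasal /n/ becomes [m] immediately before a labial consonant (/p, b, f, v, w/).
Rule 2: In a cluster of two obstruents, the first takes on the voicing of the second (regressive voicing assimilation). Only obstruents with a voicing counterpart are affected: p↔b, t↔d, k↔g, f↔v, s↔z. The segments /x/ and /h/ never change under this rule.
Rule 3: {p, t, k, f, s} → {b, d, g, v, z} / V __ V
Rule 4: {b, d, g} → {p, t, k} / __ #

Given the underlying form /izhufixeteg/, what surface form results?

ishuvixedek

Rule 1 (nasal place assimilation): no segment meets the environment; /izhufixeteg/ is unchanged.
Rule 2 (regressive voicing assimilation): /z/ precedes the voiceless obstruent /h/, so it devoices to [s] by assimilation. /izhufixeteg/ → ishufixeteg.
Rule 3 (intervocalic voicing): /f/ is a voiceless obstruent between vowels /u/ and /i/, so it voices to [v]. /t/ is a voiceless obstruent between vowels /e/ and /e/, so it voices to [d]. /ishufixeteg/ → ishuvixedeg.
Rule 4 (final devoicing): /g/ is a voiced stop in word-final position, so it devoices to [k]. /ishuvixedeg/ → ishuvixedek.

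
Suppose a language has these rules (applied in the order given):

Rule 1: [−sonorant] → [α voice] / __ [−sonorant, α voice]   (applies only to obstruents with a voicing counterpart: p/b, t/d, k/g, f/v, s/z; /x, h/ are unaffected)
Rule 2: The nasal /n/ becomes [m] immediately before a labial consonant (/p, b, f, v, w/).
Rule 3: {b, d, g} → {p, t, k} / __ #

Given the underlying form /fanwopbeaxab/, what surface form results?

Rule 1 (regressive voicing assimilation): /p/ precedes the voiced obstruent /b/, so it voices to [b] by assimilation. /fanwopbeaxab/ → fanwobbeaxab.
Rule 2 (nasal place assimilation): /n/ precedes the labial consonant /w/, so it assimilates in place to [m]. /fanwobbeaxab/ → famwobbeaxab.
Rule 3 (final devoicing): /b/ is a voiced stop in word-final position, so it devoices to [p]. /famwobbeaxab/ → famwobbeaxap.

famwobbeaxap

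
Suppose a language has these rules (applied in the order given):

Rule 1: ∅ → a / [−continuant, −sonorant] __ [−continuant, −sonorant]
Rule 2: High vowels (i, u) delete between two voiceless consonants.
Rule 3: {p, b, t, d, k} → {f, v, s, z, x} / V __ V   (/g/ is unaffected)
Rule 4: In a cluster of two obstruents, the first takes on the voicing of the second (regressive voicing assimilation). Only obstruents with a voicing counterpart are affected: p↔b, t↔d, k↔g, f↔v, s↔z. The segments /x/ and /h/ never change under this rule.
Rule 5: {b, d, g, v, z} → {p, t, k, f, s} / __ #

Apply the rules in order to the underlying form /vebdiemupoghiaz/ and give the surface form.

vevaziemufokhias

Rule 1 (stop-cluster a-epenthesis): /b/ and /d/ form a stop–stop cluster, so [a] is inserted between them. /vebdiemupoghiaz/ → vebadiemupoghiaz.
Rule 2 (high vowel syncope): no segment meets the environment; /vebadiemupoghiaz/ is unchanged.
Rule 3 (intervocalic spirantization): /b/ is a stop between vowels /e/ and /a/, so it spirantizes to the fricative [v]. /d/ is a stop between vowels /a/ and /i/, so it spirantizes to the fricative [z]. /p/ is a stop between vowels /u/ and /o/, so it spirantizes to the fricative [f]. /vebadiemupoghiaz/ → vevaziemufoghiaz.
Rule 4 (regressive voicing assimilation): /g/ precedes the voiceless obstruent /h/, so it devoices to [k] by assimilation. /vevaziemufoghiaz/ → vevaziemufokhiaz.
Rule 5 (final devoicing): /z/ is a voiced obstruent in word-final position, so it devoices to [s]. /vevaziemufokhiaz/ → vevaziemufokhias.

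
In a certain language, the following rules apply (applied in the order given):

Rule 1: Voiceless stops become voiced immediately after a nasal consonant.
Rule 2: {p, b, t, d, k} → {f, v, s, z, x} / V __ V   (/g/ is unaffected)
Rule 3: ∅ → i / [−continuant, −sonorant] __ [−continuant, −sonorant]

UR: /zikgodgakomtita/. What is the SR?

zikigodigaxomdisa

Rule 1 (post-nasal voicing): /t/ is a voiceless stop immediately after the nasal /m/, so it voices to [d]. /zikgodgakomtita/ → zikgodgakomdita.
Rule 2 (intervocalic spirantization): /k/ is a stop between vowels /a/ and /o/, so it spirantizes to the fricative [x]. /t/ is a stop between vowels /i/ and /a/, so it spirantizes to the fricative [s]. /zikgodgakomdita/ → zikgodgaxomdisa.
Rule 3 (stop-cluster i-epenthesis): /k/ and /g/ form a stop–stop cluster, so [i] is inserted between them. /d/ and /g/ form a stop–stop cluster, so [i] is inserted between them. /zikgodgaxomdisa/ → zikigodigaxomdisa.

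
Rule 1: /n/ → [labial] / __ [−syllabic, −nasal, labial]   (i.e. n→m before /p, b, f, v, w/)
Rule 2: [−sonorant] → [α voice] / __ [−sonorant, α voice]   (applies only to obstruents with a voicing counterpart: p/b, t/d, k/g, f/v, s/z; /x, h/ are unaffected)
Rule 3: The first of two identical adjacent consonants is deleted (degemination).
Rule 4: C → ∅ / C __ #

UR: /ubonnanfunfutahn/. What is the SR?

Rule 1 (nasal place assimilation): /n/ precedes the labial consonant /f/, so it assimilates in place to [m]. /n/ precedes the labial consonant /f/, so it assimilates in place to [m]. /ubonnanfunfutahn/ → ubonnamfumfutahn.
Rule 2 (regressive voicing assimilation): no segment meets the environment; /ubonnamfumfutahn/ is unchanged.
Rule 3 (degemination): /nn/ is a geminate; the first /n/ deletes. /ubonnamfumfutahn/ → ubonamfumfutahn.
Rule 4 (final cluster simplification): /n/ is the second consonant of a word-final cluster /hn/, so it deletes. /ubonamfumfutahn/ → ubonamfumfutah.

ubonamfumfutah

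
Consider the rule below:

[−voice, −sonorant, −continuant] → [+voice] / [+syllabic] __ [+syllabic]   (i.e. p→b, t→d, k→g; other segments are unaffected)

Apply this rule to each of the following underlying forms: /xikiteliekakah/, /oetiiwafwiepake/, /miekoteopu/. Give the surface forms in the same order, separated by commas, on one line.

/xikiteliekakah/: /k/ is a voiceless stop between vowels /i/ and /i/, so it voices to [g]. /t/ is a voiceless stop between vowels /i/ and /e/, so it voices to [d]. /k/ is a voiceless stop between vowels /e/ and /a/, so it voices to [g]. /k/ is a voiceless stop between vowels /a/ and /a/, so it voices to [g]. → [xigideliegagah].
/oetiiwafwiepake/: /t/ is a voiceless stop between vowels /e/ and /i/, so it voices to [d]. /p/ is a voiceless stop between vowels /e/ and /a/, so it voices to [b]. /k/ is a voiceless stop between vowels /a/ and /e/, so it voices to [g]. → [oediiwafwiebage].
/miekoteopu/: /k/ is a voiceless stop between vowels /e/ and /o/, so it voices to [g]. /t/ is a voiceless stop between vowels /o/ and /e/, so it voices to [d]. /p/ is a voiceless stop between vowels /o/ and /u/, so it voices to [b]. → [miegodeobu].

xigideliegagah, oediiwafwiebage, miegodeobu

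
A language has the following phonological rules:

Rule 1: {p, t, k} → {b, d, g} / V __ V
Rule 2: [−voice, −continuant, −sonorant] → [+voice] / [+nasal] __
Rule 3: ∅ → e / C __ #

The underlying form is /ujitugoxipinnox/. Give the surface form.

Rule 1 (intervocalic voicing): /t/ is a voiceless stop between vowels /i/ and /u/, so it voices to [d]. /p/ is a voiceless stop between vowels /i/ and /i/, so it voices to [b]. /ujitugoxipinnox/ → ujidugoxibinnox.
Rule 2 (post-nasal voicing): no segment meets the environment; /ujidugoxibinnox/ is unchanged.
Rule 3 (final e-epenthesis): the form ends in the consonant /x/, so [e] is inserted word-finally. /ujidugoxibinnox/ → ujidugoxibinnoxe.

ujidugoxibinnoxe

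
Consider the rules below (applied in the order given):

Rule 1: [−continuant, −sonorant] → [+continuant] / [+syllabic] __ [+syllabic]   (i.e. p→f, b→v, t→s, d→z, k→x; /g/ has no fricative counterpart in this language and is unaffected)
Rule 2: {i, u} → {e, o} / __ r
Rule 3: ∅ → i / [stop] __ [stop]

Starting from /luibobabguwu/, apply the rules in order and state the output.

Rule 1 (intervocalic spirantization): /b/ is a stop between vowels /i/ and /o/, so it spirantizes to the fricative [v]. /b/ is a stop between vowels /o/ and /a/, so it spirantizes to the fricative [v]. /luibobabguwu/ → luivovabguwu.
Rule 2 (pre-rhotic lowering): no segment meets the environment; /luivovabguwu/ is unchanged.
Rule 3 (stop-cluster i-epenthesis): /b/ and /g/ form a stop–stop cluster, so [i] is inserted between them. /luivovabguwu/ → luivovabiguwu.

luivovabiguwu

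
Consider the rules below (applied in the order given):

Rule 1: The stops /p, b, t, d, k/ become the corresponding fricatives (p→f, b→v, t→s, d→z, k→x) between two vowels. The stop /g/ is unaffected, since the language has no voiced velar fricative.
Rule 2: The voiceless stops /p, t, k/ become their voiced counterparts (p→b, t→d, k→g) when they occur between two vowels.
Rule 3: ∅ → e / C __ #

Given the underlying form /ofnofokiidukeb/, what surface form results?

Rule 1 (intervocalic spirantization): /k/ is a stop between vowels /o/ and /i/, so it spirantizes to the fricative [x]. /d/ is a stop between vowels /i/ and /u/, so it spirantizes to the fricative [z]. /k/ is a stop between vowels /u/ and /e/, so it spirantizes to the fricative [x]. /ofnofokiidukeb/ → ofnofoxiizuxeb.
Rule 2 (intervocalic voicing): no segment meets the environment; /ofnofoxiizuxeb/ is unchanged.
Rule 3 (final e-epenthesis): the form ends in the consonant /b/, so [e] is inserted word-finally. /ofnofoxiizuxeb/ → ofnofoxiizuxebe.

ofnofoxiizuxebe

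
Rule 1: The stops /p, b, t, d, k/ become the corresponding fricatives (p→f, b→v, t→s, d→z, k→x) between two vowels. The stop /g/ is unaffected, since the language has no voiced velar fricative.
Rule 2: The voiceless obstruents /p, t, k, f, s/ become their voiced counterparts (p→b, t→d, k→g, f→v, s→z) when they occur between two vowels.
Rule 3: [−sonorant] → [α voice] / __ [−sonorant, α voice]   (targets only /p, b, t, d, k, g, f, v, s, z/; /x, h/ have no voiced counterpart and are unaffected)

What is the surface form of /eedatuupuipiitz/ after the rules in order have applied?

Rule 1 (intervocalic spirantization): /d/ is a stop between vowels /e/ and /a/, so it spirantizes to the fricative [z]. /t/ is a stop between vowels /a/ and /u/, so it spirantizes to the fricative [s]. /p/ is a stop between vowels /u/ and /u/, so it spirantizes to the fricative [f]. /p/ is a stop between vowels /i/ and /i/, so it spirantizes to the fricative [f]. /eedatuupuipiitz/ → eezasuufuifiitz.
Rule 2 (intervocalic voicing): /s/ is a voiceless obstruent between vowels /a/ and /u/, so it voices to [z]. /f/ is a voiceless obstruent between vowels /u/ and /u/, so it voices to [v]. /f/ is a voiceless obstruent between vowels /i/ and /i/, so it voices to [v]. /eezasuufuifiitz/ → eezazuuvuiviitz.
Rule 3 (regressive voicing assimilation): /t/ precedes the voiced obstruent /z/, so it voices to [d] by assimilation. /eezazuuvuiviitz/ → eezazuuvuiviidz.

eezazuuvuiviidz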